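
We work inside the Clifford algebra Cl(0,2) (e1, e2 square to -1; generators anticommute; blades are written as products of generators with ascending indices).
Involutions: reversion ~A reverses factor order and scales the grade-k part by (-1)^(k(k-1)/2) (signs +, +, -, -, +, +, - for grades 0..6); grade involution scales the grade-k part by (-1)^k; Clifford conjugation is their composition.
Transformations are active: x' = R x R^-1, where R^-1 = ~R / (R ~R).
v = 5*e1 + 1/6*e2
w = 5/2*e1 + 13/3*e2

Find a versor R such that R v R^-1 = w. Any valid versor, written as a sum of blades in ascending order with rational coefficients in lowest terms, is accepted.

Construction: equal norms (both -901/36) license R = v + w = 15/2*e1 + 9/2*e2 — nothing changes along that direction, while (v - w)/2 changes sign, so v maps onto w.
Answer: 15/2*e1 + 9/2*e2


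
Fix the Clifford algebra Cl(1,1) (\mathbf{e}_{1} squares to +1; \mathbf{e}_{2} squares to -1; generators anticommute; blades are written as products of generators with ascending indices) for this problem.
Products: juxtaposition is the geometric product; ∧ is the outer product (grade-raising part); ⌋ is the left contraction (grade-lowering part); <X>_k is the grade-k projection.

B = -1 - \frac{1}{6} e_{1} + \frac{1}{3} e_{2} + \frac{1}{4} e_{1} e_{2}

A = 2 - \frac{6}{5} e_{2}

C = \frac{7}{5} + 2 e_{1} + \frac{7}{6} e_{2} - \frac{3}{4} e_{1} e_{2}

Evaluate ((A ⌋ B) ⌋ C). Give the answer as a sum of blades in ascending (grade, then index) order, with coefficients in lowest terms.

step 1: -\frac{8}{5} - \frac{19}{30} e_{1} + \frac{2}{3} e_{2} + \frac{1}{2} e_{1} e_{2}
step 2: -\frac{8387}{1800} - \frac{37}{10} e_{1} - \frac{167}{120} e_{2} + \frac{6}{5} e_{1} e_{2}
Answer: -\frac{8387}{1800} - \frac{37}{10} e_{1} - \frac{167}{120} e_{2} + \frac{6}{5} e_{1} e_{2}


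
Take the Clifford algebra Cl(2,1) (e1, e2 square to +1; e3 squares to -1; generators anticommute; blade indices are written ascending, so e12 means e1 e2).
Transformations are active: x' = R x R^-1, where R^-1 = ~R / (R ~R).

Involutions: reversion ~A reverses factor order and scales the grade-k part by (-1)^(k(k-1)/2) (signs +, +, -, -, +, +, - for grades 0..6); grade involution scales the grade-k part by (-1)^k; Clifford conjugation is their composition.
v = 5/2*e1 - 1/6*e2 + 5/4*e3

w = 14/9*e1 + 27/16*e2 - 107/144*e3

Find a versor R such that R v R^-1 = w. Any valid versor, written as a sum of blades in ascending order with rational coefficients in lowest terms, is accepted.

Take R = v + w = 73/18*e1 + 73/48*e2 + 73/144*e3. Because q(v) = q(w) = 679/144, conjugation by R sends v exactly to w.
Answer: 73/18*e1 + 73/48*e2 + 73/144*e3


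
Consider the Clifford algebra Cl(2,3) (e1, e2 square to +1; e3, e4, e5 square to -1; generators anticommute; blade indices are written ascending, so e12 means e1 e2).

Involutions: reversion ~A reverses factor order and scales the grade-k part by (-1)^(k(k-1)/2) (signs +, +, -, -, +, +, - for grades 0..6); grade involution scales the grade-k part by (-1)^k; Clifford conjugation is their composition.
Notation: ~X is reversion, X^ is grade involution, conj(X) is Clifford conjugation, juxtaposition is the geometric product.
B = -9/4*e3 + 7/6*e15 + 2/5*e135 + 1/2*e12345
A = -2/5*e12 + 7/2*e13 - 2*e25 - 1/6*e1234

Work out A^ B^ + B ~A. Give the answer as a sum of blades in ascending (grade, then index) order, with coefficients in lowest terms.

first term: -63/8*e1 - 79/60*e5 + 7/3*e12 + 7/15*e25 - 49/12*e35 - 1/10*e123 - 3/8*e124 + e134 + 217/50*e235 + 101/60*e245 - 1/5*e345 + 7/36*e2345
second term: 63/8*e1 - 89/60*e5 + 7/3*e12 + 7/15*e25 - 49/12*e35 - 17/10*e123 - 3/8*e124 + e134 + 233/50*e235 + 109/60*e245 - 1/5*e345 - 7/36*e2345
Answer: -14/5*e5 + 14/3*e12 + 14/15*e25 - 49/6*e35 - 9/5*e123 - 3/4*e124 + 2*e134 + 9*e235 + 7/2*e245 - 2/5*e345


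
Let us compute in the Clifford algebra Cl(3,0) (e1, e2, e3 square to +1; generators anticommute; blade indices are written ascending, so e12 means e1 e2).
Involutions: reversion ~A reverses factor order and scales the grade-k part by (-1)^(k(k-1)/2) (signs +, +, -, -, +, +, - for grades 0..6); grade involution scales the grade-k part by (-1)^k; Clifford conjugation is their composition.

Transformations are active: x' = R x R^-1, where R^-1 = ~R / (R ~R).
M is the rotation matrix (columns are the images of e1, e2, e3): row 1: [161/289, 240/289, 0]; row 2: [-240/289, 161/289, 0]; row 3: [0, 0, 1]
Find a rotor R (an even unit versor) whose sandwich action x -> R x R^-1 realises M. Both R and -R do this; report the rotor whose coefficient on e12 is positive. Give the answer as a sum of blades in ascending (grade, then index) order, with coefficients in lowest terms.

Method: write R = a + b12*e12 + b13*e13 + b23*e23 with a^2 + b12^2 + b13^2 + b23^2 = 1 (so R^-1 = ~R). Expanding the columns R e_j ~R gives tr M = 4a^2 - 1 and, from the antisymmetric part, M21 - M12 = -4a*b12, M13 - M31 = 4a*b13, M32 - M23 = -4a*b23.
Here tr M = 611/289, so a^2 = (1 + tr M)/4 = 225/289 and a = ±15/17. Taking a = 15/17: M21 - M12 = -480/289, M13 - M31 = 0, M32 - M23 = 0, giving b12 = 8/17, b13 = 0, b23 = 0, i.e. R = 15/17 + 8/17*e12.
Its e12 coefficient is already positive.
Answer: 15/17 + 8/17*e12. Note: both R and -R realise this M (trace 611/289); the covering map identifies them, and the e12-coefficient sign is the tie-breaker.


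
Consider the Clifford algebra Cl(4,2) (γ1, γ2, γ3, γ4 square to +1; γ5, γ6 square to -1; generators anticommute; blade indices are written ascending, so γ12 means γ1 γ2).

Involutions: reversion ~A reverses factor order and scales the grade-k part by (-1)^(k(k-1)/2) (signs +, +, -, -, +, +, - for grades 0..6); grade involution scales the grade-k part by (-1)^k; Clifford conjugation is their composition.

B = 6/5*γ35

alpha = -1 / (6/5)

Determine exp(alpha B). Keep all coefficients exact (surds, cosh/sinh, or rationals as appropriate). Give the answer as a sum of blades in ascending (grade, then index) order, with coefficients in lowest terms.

B^2 = (6/5)^2*(γ35)^2 = 36/25*(+1) = 36/25 (a basis 2-blade squares to minus the product of its generators' squares).
B^2 = 36/25 — since the square is positive, the closed form is hyperbolic: l = 6/5, alpha*l = -1, so exp(alpha B) = cosh(-1) + (sinh(-1)/(6/5))*B = cosh(1) + (-5*sinh(1)/6)*B.
Answer: cosh(1) - sinh(1)*γ35


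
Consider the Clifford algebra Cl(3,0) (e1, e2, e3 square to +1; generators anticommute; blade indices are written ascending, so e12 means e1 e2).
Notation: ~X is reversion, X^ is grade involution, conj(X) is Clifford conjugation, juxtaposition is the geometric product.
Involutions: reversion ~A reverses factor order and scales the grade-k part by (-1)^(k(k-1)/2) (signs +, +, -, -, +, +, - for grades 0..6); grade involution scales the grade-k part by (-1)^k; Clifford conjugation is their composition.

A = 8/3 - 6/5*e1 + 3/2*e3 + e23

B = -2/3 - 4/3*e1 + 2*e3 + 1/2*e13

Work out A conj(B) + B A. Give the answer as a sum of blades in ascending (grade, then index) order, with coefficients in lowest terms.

first term: -287/45 + 919/180*e1 - 2*e2 - 86/15*e3 - 1/2*e12 - 14/15*e13 - 2/3*e23 + 4/3*e123
second term: 127/45 - 361/180*e1 - 2*e2 + 74/15*e3 - 1/2*e12 + 26/15*e13 - 2/3*e23 - 4/3*e123
Answer: -32/9 + 31/10*e1 - 4*e2 - 4/5*e3 - e12 + 4/5*e13 - 4/3*e23


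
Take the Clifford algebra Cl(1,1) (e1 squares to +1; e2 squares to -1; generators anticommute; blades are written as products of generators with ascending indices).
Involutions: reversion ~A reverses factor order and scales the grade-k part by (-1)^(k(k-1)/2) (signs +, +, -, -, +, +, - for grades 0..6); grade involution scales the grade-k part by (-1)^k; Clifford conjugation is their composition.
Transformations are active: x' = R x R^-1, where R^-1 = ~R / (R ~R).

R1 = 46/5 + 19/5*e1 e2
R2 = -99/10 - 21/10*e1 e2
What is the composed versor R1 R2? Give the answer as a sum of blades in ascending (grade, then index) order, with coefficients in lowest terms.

Distribute over the terms of R1 (each basis-blade product reordered to ascending indices, repeated generators contracted through their squares):
(46/5) R2 = -2277/25 - 483/25*e1 e2
(19/5*e1 e2) R2 = -399/50 - 1881/50*e1 e2
Summing the partial products and collecting blades:
Answer: -4953/50 - 2847/50*e1 e2


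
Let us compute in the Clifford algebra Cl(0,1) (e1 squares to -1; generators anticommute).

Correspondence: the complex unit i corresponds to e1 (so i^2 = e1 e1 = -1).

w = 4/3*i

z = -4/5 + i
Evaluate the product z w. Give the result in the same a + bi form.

In blades: z = -4/5 + e1, w = 4/3*e1.
Distribute z over w term by term (generator squares from the signature, products reordered to ascending indices): (-4/5)*w = -16/15*e1; (e1)*w = -4/3.
Sum: -4/3 - 16/15*e1; translating back through the correspondence:
Answer: -4/3 - 16/15*i


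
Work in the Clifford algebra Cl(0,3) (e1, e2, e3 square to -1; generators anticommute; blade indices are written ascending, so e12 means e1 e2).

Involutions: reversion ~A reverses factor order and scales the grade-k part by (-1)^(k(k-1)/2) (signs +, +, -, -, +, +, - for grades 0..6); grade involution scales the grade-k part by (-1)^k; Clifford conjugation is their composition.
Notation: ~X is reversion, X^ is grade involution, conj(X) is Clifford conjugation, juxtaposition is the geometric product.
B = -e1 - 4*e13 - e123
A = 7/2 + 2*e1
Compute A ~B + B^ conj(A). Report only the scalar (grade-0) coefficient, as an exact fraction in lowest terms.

first term: 2 - 7/2*e1 - 8*e3 + 14*e13 - 2*e23 + 7/2*e123
second term: 2 + 7/2*e1 + 8*e3 - 14*e13 + 2*e23 + 7/2*e123
Answer: 4


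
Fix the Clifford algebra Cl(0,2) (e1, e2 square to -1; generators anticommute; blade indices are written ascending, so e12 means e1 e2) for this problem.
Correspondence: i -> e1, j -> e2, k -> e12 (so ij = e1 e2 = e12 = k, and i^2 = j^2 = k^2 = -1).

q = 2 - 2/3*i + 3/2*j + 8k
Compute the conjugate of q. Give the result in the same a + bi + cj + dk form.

In blades: q = 2 - 2/3*e1 + 3/2*e2 + 8*e12.
Conjugation here is Clifford conjugation: the scalar is fixed and the grade-1 and grade-2 blades all flip sign, giving 2 + 2/3*e1 - 3/2*e2 - 8*e12; translating back:
Answer: 2 + 2/3*i - 3/2*j - 8k


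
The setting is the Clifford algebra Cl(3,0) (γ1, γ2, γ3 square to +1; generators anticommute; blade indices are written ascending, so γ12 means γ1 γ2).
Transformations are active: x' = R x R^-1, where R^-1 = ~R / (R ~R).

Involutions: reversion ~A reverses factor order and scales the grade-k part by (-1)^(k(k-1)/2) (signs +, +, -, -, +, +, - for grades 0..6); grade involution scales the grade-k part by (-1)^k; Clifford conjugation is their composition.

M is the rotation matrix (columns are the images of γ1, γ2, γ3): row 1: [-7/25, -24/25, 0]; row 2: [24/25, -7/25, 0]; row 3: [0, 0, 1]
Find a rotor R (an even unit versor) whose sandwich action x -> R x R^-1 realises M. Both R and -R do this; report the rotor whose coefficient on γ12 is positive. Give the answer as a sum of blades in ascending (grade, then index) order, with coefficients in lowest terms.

Method: write R = a + b12*γ12 + b13*γ13 + b23*γ23 with a^2 + b12^2 + b13^2 + b23^2 = 1 (so R^-1 = ~R). Expanding the columns R e_j ~R gives tr M = 4a^2 - 1 and, from the antisymmetric part, M21 - M12 = -4a*b12, M13 - M31 = 4a*b13, M32 - M23 = -4a*b23.
Here tr M = 11/25, so a^2 = (1 + tr M)/4 = 9/25 and a = ±3/5. Taking a = 3/5: M21 - M12 = 48/25, M13 - M31 = 0, M32 - M23 = 0, giving b12 = -4/5, b13 = 0, b23 = 0, i.e. R = 3/5 - 4/5*γ12.
Its γ12 coefficient is negative, so report the other preimage -R.
Answer: -3/5 + 4/5*γ12. Note: both R and -R realise this M (trace 11/25); the covering map identifies them, and the γ12-coefficient sign is the tie-breaker.


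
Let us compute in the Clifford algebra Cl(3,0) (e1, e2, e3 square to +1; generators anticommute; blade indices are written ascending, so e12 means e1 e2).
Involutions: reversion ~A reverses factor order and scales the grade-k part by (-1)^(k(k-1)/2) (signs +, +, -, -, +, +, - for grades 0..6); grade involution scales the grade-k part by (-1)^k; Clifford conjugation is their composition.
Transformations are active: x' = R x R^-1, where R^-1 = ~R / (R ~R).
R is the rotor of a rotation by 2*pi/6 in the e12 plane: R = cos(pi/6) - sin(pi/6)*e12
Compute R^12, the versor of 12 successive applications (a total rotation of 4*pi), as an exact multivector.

The rotor phase is half the rotation angle and phases add under composition, so 12 steps in the e12 plane accumulate phase 12*(pi/6) = 2*pi: R^12 = cos(2*pi) - sin(2*pi)*e12.
cos(2*pi) = 1 and sin(2*pi) = 0, so R^12 = 1. The total rotation 4*pi is 2 full turns, so every vector returns to itself, yet the rotor is +1, back on the identity sheet (an even number of 2*pi turns).
Answer: 1


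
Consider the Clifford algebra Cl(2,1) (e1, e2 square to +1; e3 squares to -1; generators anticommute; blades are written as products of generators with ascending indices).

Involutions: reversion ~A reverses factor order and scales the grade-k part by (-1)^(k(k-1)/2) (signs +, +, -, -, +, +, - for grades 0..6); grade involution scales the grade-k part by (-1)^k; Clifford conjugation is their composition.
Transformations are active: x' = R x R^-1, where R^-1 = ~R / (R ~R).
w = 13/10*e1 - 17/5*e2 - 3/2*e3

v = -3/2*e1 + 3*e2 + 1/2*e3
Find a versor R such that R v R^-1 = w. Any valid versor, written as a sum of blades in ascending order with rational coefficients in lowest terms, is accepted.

A norm check does it: q(v) = q(w) = 11, hence R = v + w = -1/5*e1 - 2/5*e2 - e3 realises the map — parallel part kept, (v - w)/2 negated, v carried to w.
Answer: -1/5*e1 - 2/5*e2 - e3


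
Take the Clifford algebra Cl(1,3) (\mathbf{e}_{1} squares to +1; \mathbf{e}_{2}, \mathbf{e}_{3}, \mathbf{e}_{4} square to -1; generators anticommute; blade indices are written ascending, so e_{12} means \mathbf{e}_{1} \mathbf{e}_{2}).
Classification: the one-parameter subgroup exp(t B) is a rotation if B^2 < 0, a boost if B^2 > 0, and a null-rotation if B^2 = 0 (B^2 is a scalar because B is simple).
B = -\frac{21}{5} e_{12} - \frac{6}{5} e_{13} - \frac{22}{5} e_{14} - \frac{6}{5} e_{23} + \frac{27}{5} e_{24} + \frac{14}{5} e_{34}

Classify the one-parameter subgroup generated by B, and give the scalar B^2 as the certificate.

B^2 term by term: the squares give (-\frac{21}{5})^2*(e_{12})^2 + (-\frac{6}{5})^2*(e_{13})^2 + (-\frac{22}{5})^2*(e_{14})^2 + (-\frac{6}{5})^2*(e_{23})^2 + (\frac{27}{5})^2*(e_{24})^2 + (\frac{14}{5})^2*(e_{34})^2 = \frac{441}{25}*(+1) + \frac{36}{25}*(+1) + \frac{484}{25}*(+1) + \frac{36}{25}*(-1) + \frac{729}{25}*(-1) + \frac{196}{25}*(-1) = 0 (each basis 2-blade squares to minus the product of its generators' squares); cross terms between blades sharing an index anticommute and cancel; the commuting (index-disjoint) pairs give grade-4 terms 2*c*c'*(blade product), which cancel blade by blade — e_{1234}: -\frac{588}{25} + \frac{324}{25} + \frac{264}{25} = 0 — confirming B is simple. So B^2 = 0.
Answer: null-rotation, certificate B^2 = 0. B^2 = 0 is basis-independent, so its sign is the whole story.


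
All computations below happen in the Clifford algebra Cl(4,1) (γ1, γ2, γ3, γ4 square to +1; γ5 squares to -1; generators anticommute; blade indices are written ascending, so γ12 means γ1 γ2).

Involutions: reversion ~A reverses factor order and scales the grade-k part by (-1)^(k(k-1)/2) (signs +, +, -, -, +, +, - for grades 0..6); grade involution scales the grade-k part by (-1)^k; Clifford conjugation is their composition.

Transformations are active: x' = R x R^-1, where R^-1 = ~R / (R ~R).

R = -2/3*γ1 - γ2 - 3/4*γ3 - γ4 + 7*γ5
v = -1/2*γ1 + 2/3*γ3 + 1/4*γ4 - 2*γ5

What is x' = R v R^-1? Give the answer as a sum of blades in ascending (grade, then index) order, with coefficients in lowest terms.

~R = -2/3*γ1 - γ2 - 3/4*γ3 - γ4 + 7*γ5, and R ~R = -6623/144, so R^-1 = ~R / (-6623/144).
R v = 163/12 - 1/2*γ12 - 59/72*γ13 - 2/3*γ14 + 29/6*γ15 - 2/3*γ23 - 1/4*γ24 + 2*γ25 + 23/48*γ34 - 19/6*γ35 + 1/4*γ45
Answer: 11839/13246*γ1 + 3912/6623*γ2 - 4444/19869*γ3 + 9025/26492*γ4 - 14138/6623*γ5


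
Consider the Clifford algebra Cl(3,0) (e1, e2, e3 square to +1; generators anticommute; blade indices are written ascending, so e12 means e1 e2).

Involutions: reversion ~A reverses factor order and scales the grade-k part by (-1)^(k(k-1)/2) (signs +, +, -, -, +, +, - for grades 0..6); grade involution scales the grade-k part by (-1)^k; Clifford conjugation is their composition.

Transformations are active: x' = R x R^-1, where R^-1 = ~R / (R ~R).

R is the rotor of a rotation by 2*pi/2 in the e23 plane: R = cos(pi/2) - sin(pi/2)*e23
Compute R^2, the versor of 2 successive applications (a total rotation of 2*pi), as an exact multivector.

Half-angle bookkeeping: 2 applications in e23 add up to rotor phase 2*pi/2 = pi, so R^2 = cos(pi) - sin(pi)*e23.
cos(pi) = -1 and sin(pi) = 0, so R^2 = -1. The total rotation 2*pi is 1 full turn, so every vector returns to itself, yet the rotor is -1, on the OTHER sheet of the double cover (an odd number of 2*pi turns).
Answer: -1


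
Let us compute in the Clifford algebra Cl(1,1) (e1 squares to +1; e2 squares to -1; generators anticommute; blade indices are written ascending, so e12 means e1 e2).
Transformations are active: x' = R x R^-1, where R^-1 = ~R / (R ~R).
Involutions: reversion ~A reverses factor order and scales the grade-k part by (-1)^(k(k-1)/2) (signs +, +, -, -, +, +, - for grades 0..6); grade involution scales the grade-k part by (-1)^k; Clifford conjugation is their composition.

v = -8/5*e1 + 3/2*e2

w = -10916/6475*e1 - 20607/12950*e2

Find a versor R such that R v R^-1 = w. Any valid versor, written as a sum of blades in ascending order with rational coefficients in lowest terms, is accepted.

R = v + w = -21276/6475*e1 - 591/6475*e2 works: the equal norms (31/100) guarantee its sandwich swaps v into w.
Answer: -21276/6475*e1 - 591/6475*e2


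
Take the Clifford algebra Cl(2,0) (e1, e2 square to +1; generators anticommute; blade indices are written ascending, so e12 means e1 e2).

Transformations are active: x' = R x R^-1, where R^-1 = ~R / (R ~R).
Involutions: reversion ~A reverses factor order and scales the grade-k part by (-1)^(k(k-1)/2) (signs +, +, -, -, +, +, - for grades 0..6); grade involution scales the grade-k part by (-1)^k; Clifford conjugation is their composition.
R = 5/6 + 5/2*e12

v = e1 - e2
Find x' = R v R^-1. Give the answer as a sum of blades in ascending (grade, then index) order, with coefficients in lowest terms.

~R = 5/6 - 5/2*e12, and R ~R = 125/18, so R^-1 = ~R / (125/18).
R v = -5/3*e1 - 10/3*e2
Answer: -7/5*e1 + 1/5*e2


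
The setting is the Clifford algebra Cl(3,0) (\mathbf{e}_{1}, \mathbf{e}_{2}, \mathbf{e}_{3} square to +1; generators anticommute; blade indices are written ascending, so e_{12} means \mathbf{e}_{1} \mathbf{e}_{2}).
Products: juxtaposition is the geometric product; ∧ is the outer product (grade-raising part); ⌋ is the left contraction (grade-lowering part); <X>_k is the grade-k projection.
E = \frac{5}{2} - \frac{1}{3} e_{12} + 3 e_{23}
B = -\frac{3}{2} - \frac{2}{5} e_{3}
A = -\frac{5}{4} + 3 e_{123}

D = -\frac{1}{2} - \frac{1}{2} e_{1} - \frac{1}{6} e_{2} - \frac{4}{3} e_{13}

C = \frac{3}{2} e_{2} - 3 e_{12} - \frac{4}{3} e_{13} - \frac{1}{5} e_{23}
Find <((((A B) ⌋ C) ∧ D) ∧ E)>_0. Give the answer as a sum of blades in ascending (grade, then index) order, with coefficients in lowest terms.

step 1: \frac{15}{8} + \frac{1}{2} e_{3} - \frac{6}{5} e_{12} - \frac{9}{2} e_{123}
step 2: -\frac{18}{5} + \frac{2}{3} e_{1} + \frac{233}{80} e_{2} - \frac{45}{8} e_{12} - \frac{5}{2} e_{13} - \frac{3}{8} e_{23}
step 3: \frac{9}{5} + \frac{22}{15} e_{1} - \frac{137}{160} e_{2} + \frac{5987}{1440} e_{12} + \frac{121}{20} e_{13} + \frac{3}{16} e_{23} + \frac{877}{240} e_{123}
step 4: \frac{9}{2} + \frac{11}{3} e_{1} - \frac{137}{64} e_{2} + \frac{28207}{2880} e_{12} + \frac{121}{8} e_{13} + \frac{939}{160} e_{23} + \frac{6497}{480} e_{123}
step 5: \frac{9}{2}
Answer: \frac{9}{2}


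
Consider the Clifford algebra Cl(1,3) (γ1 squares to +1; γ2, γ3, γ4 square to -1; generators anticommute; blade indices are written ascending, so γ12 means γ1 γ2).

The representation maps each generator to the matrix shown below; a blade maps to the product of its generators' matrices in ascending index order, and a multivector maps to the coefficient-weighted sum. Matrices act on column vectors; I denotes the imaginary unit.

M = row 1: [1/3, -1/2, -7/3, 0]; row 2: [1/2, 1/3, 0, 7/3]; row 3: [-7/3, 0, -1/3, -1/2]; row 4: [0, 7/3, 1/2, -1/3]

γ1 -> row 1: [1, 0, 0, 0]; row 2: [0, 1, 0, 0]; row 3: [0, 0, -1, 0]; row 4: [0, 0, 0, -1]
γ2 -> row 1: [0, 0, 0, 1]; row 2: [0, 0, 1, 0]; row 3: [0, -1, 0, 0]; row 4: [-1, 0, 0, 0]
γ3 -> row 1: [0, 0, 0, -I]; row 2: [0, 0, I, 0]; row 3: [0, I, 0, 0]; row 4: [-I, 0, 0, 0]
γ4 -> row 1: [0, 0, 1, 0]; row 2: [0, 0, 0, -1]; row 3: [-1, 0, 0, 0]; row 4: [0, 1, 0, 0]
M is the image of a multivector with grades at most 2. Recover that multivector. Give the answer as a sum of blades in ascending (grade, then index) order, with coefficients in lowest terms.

Method: the blade images are trace-orthogonal — tr(rho(e_A) rho(e_B)^-1) = 4 if A = B and 0 otherwise — and rho(e_A)^-1 = (e_A)^2 * rho(e_A) with (e_A)^2 = +1 or -1, so the coefficient of e_A in the preimage is (e_A)^2 * tr(M rho(e_A))/4.
Nonzero projections over blades of grade <= 2: γ1: (γ1)^2 = +1, tr(M rho(γ1)) = 4/3, coefficient 1/3; γ14: (γ14)^2 = +1, tr(M rho(γ14)) = -28/3, coefficient -7/3; γ24: (γ24)^2 = -1, tr(M rho(γ24)) = 2, coefficient -1/2. Every other blade of grade <= 2 projects to 0.
Answer: 1/3*γ1 - 7/3*γ14 - 1/2*γ24


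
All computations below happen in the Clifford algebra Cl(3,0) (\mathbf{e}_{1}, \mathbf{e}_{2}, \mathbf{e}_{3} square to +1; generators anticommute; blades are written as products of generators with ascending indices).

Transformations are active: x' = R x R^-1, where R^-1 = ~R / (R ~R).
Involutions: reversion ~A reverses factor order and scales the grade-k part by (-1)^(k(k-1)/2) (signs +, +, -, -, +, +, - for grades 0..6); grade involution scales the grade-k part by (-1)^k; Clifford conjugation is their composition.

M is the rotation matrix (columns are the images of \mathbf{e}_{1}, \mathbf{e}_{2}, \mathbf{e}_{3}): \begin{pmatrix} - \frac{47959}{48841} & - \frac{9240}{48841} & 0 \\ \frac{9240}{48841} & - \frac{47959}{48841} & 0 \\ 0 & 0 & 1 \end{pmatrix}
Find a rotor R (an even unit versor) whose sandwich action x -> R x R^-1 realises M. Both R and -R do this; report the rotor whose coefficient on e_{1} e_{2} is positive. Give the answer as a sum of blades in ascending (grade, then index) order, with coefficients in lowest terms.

Method: write R = a + b12*e_{1} e_{2} + b13*e_{1} e_{3} + b23*e_{2} e_{3} with a^2 + b12^2 + b13^2 + b23^2 = 1 (so R^-1 = ~R). Expanding the columns R e_j ~R gives tr M = 4a^2 - 1 and, from the antisymmetric part, M21 - M12 = -4a*b12, M13 - M31 = 4a*b13, M32 - M23 = -4a*b23.
Here tr M = -\frac{47077}{48841}, so a^2 = (1 + tr M)/4 = \frac{441}{48841} and a = ±\frac{21}{221}. Taking a = \frac{21}{221}: M21 - M12 = \frac{18480}{48841}, M13 - M31 = 0, M32 - M23 = 0, giving b12 = -\frac{220}{221}, b13 = 0, b23 = 0, i.e. R = \frac{21}{221} - \frac{220}{221} e_{1} e_{2}.
Its e_{1} e_{2} coefficient is negative, so report the other preimage -R.
Answer: -\frac{21}{221} + \frac{220}{221} e_{1} e_{2}. Recall the cover is two-to-one: with M of trace -\frac{47077}{48841}, both preimages act alike, and the stated e_{1} e_{2} sign chooses the sheet.


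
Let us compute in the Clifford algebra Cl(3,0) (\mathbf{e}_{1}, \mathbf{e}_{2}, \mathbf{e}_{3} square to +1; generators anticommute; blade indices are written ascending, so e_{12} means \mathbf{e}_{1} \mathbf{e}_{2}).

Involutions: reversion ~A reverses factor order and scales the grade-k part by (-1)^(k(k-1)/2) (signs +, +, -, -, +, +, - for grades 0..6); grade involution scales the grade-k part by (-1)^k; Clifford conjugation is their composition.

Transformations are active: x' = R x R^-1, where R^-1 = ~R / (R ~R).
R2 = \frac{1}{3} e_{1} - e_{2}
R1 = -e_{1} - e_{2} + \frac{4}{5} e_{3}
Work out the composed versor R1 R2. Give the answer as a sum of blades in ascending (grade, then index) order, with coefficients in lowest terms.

Distribute over the terms of R2 (each basis-blade product reordered to ascending indices, repeated generators contracted through their squares):
R1 (\frac{1}{3} e_{1}) = -\frac{1}{3} + \frac{1}{3} e_{12} - \frac{4}{15} e_{13}
R1 (-e_{2}) = 1 + e_{12} + \frac{4}{5} e_{23}
Summing the partial products and collecting blades:
Answer: \frac{2}{3} + \frac{4}{3} e_{12} - \frac{4}{15} e_{13} + \frac{4}{5} e_{23}


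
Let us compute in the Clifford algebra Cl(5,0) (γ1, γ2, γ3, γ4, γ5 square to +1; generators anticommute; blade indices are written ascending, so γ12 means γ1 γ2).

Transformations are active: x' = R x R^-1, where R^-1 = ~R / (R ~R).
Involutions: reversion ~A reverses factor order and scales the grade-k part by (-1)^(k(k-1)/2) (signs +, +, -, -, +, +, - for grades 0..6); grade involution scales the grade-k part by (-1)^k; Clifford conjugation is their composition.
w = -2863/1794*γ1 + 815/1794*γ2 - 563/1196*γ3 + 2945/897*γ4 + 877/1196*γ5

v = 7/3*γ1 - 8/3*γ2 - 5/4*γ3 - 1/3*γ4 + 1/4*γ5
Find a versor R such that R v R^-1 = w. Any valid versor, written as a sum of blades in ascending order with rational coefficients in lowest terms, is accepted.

Equal squares first: v^2 = w^2 = 343/24. Then v + w = 441/598*γ1 - 1323/598*γ2 - 1029/598*γ3 + 882/299*γ4 + 294/299*γ5 is a versor taking v to w, provided it is invertible.
Answer: 441/598*γ1 - 1323/598*γ2 - 1029/598*γ3 + 882/299*γ4 + 294/299*γ5


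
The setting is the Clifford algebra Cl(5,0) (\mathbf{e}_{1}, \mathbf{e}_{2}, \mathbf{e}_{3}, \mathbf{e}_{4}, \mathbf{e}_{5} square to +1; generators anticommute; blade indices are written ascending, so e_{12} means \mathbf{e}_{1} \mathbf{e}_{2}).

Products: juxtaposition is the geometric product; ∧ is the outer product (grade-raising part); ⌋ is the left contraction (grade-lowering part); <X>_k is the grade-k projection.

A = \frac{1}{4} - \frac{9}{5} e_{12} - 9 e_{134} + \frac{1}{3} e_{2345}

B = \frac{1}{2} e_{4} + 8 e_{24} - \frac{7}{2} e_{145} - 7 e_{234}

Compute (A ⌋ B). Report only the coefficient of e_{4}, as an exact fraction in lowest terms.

step 1: \frac{1}{8} e_{4} + 2 e_{24} - \frac{7}{8} e_{145} - \frac{7}{4} e_{234}
Answer: \frac{1}{8}


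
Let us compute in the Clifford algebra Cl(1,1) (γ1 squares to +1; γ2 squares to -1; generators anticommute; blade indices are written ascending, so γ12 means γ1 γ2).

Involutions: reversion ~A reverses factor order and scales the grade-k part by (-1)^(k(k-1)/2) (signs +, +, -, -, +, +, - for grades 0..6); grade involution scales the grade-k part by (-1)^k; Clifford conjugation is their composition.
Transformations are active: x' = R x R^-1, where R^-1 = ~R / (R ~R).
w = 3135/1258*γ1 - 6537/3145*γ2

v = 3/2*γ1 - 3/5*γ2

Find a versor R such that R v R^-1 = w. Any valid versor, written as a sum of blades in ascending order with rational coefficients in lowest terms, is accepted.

Reasoning: v^2 = w^2 = 189/100 since conjugation preserves the quadratic form; R = v + w = 2511/629*γ1 - 8424/3145*γ2 is then valid when invertible, keeping its own part and reversing (v - w)/2.
Answer: 2511/629*γ1 - 8424/3145*γ2


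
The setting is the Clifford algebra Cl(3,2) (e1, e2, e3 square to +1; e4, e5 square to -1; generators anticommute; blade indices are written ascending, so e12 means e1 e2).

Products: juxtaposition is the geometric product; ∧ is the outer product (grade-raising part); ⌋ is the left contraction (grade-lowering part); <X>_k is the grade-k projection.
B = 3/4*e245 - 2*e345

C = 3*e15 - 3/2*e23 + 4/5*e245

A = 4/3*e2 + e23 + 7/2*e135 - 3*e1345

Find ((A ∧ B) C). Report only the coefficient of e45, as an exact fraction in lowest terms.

step 1: -8/3*e2345
step 2: -32/15*e3 - 4*e45 + 8*e1234
Answer: -4


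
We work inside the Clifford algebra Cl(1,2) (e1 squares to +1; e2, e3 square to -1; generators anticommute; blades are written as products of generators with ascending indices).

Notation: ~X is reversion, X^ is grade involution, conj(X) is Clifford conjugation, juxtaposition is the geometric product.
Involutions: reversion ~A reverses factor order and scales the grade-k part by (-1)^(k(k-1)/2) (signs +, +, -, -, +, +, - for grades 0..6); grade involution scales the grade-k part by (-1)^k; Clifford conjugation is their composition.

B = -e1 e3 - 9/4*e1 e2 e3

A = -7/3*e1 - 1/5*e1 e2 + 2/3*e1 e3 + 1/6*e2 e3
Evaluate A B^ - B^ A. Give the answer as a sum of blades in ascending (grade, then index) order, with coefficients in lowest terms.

first term: -2/3 - 3/8*e1 - 3/2*e2 + 113/60*e3 + 1/6*e1 e2 - 109/20*e2 e3
second term: -2/3 - 3/8*e1 - 3/2*e2 - 167/60*e3 - 1/6*e1 e2 - 101/20*e2 e3
Answer: 14/3*e3 + 1/3*e1 e2 - 2/5*e2 e3


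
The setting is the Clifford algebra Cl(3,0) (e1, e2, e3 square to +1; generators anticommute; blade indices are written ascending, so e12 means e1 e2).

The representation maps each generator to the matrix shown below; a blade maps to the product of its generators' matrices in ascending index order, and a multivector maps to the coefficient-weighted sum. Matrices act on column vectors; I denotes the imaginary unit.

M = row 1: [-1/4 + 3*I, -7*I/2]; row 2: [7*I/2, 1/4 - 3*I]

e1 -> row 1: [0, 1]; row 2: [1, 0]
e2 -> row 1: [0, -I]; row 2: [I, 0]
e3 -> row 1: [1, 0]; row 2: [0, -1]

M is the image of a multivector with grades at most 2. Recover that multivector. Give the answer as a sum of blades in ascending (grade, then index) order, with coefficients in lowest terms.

Method: 1, rho(e1), rho(e2), rho(e3) form a trace-orthogonal basis of the 2x2 complex matrices (tr(X Y) = 2 if X = Y, else 0), so M = m0*1 + m1*rho(e1) + m2*rho(e2) + m3*rho(e3) with m0 = tr(M)/2 = 0, m1 = tr(M rho(e1))/2 = 0, m2 = tr(M rho(e2))/2 = 7/2, m3 = tr(M rho(e3))/2 = -1/4 + 3*I.
Multiplying table entries, the bivector images are rho(e12) = I*rho(e3), rho(e13) = -I*rho(e2), rho(e23) = I*rho(e1); with real blade coefficients the real parts of m0..m3 are the coefficients of 1, e1, e2, e3 and the imaginary parts give the bivectors (e23: Im m1, e13: -Im m2, e12: Im m3).
Answer: 7/2*e2 - 1/4*e3 + 3*e12


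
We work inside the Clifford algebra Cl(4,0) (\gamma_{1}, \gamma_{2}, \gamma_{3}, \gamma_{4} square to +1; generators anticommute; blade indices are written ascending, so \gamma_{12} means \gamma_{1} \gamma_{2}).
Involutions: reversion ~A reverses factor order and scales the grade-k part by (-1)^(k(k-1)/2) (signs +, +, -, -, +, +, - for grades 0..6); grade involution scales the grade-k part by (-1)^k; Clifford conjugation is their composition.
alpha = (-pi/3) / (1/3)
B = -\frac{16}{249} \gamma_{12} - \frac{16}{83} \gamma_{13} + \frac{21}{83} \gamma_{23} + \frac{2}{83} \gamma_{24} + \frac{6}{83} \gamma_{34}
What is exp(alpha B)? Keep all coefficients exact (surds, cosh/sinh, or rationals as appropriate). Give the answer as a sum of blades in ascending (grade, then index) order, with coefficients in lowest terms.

B^2 term by term: the squares give (-\frac{16}{249})^2*(\gamma_{12})^2 + (-\frac{16}{83})^2*(\gamma_{13})^2 + (\frac{21}{83})^2*(\gamma_{23})^2 + (\frac{2}{83})^2*(\gamma_{24})^2 + (\frac{6}{83})^2*(\gamma_{34})^2 = \frac{256}{62001}*(-1) + \frac{256}{6889}*(-1) + \frac{441}{6889}*(-1) + \frac{4}{6889}*(-1) + \frac{36}{6889}*(-1) = -\frac{1}{9} (each basis 2-blade squares to minus the product of its generators' squares); cross terms between blades sharing an index anticommute and cancel; the commuting (index-disjoint) pairs give grade-4 terms 2*c*c'*(blade product), which cancel blade by blade — \gamma_{1234}: -\frac{64}{6889} + \frac{64}{6889} = 0 — confirming B is simple. So B^2 = -\frac{1}{9}.
B^2 = -\frac{1}{9} — circular case — the even/odd split gives cos and sin: l = \frac{1}{3}, alpha*l = - \frac{\pi}{3}, so exp(alpha B) = cos(- \frac{\pi}{3}) + (sin(- \frac{\pi}{3})/(\frac{1}{3}))*B = \frac{1}{2} + (- \frac{3 \sqrt{3}}{2})*B.
Answer: \frac{1}{2} + \frac{8 \sqrt{3}}{83} \gamma_{12} + \frac{24 \sqrt{3}}{83} \gamma_{13} - \frac{63 \sqrt{3}}{166} \gamma_{23} - \frac{3 \sqrt{3}}{83} \gamma_{24} - \frac{9 \sqrt{3}}{83} \gamma_{34}


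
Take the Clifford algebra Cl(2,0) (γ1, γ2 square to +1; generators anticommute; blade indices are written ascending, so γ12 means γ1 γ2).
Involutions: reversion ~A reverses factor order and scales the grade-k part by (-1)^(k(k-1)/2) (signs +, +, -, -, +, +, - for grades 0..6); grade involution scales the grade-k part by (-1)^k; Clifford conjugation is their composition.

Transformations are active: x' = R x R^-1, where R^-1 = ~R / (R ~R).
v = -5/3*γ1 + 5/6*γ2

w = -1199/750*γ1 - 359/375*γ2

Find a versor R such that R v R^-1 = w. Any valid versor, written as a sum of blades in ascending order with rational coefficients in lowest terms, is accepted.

A norm check does it: q(v) = q(w) = 125/36, hence R = v + w = -2449/750*γ1 - 31/250*γ2 realises the map — parallel part kept, (v - w)/2 negated, v carried to w.
Answer: -2449/750*γ1 - 31/250*γ2


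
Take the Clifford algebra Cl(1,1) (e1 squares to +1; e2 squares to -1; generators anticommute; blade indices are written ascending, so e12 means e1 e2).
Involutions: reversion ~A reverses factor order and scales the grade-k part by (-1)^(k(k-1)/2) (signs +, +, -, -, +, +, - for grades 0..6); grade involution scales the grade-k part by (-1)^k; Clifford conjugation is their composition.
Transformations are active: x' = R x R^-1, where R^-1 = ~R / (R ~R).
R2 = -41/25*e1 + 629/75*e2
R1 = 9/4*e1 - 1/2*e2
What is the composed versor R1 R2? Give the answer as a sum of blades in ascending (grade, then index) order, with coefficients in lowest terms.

Distribute over the terms of R1 (each basis-blade product reordered to ascending indices, repeated generators contracted through their squares):
(9/4*e1) R2 = -369/100 + 1887/100*e12
(-1/2*e2) R2 = 629/150 - 41/50*e12
Summing the partial products and collecting blades:
Answer: 151/300 + 361/20*e12


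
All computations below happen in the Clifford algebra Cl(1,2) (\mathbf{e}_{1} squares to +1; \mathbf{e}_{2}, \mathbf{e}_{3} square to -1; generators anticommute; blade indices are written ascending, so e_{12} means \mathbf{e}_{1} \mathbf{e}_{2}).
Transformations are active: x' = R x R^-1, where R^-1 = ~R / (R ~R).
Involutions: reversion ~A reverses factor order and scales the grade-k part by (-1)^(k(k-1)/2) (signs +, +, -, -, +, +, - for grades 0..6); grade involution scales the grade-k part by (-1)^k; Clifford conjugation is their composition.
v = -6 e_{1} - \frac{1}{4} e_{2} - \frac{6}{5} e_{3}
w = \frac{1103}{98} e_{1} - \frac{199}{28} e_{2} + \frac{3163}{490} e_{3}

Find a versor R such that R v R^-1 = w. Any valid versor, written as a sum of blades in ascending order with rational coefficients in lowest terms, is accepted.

The midline construction: v and w both square to \frac{13799}{400}, so reflecting in their sum \frac{515}{98} e_{1} - \frac{103}{14} e_{2} + \frac{515}{98} e_{3} exchanges them.
Answer: \frac{515}{98} e_{1} - \frac{103}{14} e_{2} + \frac{515}{98} e_{3}


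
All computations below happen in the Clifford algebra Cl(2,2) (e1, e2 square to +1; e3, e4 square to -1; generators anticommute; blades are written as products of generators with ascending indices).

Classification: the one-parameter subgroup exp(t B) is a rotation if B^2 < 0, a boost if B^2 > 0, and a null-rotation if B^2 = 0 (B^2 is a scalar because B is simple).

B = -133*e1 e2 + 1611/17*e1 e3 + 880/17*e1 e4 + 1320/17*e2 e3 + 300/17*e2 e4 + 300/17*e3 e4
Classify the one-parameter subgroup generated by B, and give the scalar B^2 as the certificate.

B^2 term by term: the squares give (-133)^2*(e1 e2)^2 + (1611/17)^2*(e1 e3)^2 + (880/17)^2*(e1 e4)^2 + (1320/17)^2*(e2 e3)^2 + (300/17)^2*(e2 e4)^2 + (300/17)^2*(e3 e4)^2 = 17689*(-1) + 2595321/289*(+1) + 774400/289*(+1) + 1742400/289*(+1) + 90000/289*(+1) + 90000/289*(-1) = 0 (each basis 2-blade squares to minus the product of its generators' squares); cross terms between blades sharing an index anticommute and cancel; the commuting (index-disjoint) pairs give grade-4 terms 2*c*c'*(blade product), which cancel blade by blade — e1 e2 e3 e4: -79800/17 - 966600/289 + 2323200/289 = 0 — confirming B is simple. So B^2 = 0.
Answer: null-rotation, certificate B^2 = 0. Why this suffices: the scalar 0 survives any versor conjugation, so its sign alone determines the class however B is presented.


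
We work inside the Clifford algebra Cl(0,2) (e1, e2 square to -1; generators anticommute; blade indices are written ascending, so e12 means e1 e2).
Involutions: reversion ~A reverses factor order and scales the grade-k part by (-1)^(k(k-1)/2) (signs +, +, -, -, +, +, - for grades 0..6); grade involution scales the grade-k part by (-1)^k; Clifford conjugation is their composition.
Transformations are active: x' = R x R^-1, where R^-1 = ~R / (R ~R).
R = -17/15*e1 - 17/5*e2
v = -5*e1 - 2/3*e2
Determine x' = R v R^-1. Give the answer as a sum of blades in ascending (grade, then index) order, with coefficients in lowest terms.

~R = -17/15*e1 - 17/5*e2, and R ~R = -578/45, so R^-1 = ~R / (-578/45).
R v = -119/15 - 731/45*e12
Answer: 18/5*e1 - 53/15*e2


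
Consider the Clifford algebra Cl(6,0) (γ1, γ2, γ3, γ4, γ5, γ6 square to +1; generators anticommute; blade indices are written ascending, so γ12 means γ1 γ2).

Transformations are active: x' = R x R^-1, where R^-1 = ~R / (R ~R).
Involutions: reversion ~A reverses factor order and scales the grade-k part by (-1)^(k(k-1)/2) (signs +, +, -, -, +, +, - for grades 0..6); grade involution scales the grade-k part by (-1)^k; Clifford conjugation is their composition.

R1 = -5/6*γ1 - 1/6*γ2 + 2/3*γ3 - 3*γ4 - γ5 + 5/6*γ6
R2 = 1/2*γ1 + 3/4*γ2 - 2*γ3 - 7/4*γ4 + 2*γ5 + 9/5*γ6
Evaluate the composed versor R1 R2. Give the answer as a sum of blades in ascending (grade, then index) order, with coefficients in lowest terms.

Distribute over the terms of R1 (each basis-blade product reordered to ascending indices, repeated generators contracted through their squares):
(-5/6*γ1) R2 = -5/12 - 5/8*γ12 + 5/3*γ13 + 35/24*γ14 - 5/3*γ15 - 3/2*γ16
(-1/6*γ2) R2 = -1/8 + 1/12*γ12 + 1/3*γ23 + 7/24*γ24 - 1/3*γ25 - 3/10*γ26
(2/3*γ3) R2 = -4/3 - 1/3*γ13 - 1/2*γ23 - 7/6*γ34 + 4/3*γ35 + 6/5*γ36
(-3*γ4) R2 = 21/4 + 3/2*γ14 + 9/4*γ24 - 6*γ34 - 6*γ45 - 27/5*γ46
(-γ5) R2 = -2 + 1/2*γ15 + 3/4*γ25 - 2*γ35 - 7/4*γ45 - 9/5*γ56
(5/6*γ6) R2 = 3/2 - 5/12*γ16 - 5/8*γ26 + 5/3*γ36 + 35/24*γ46 - 5/3*γ56
Summing the partial products and collecting blades:
Answer: 23/8 - 13/24*γ12 + 4/3*γ13 + 71/24*γ14 - 7/6*γ15 - 23/12*γ16 - 1/6*γ23 + 61/24*γ24 + 5/12*γ25 - 37/40*γ26 - 43/6*γ34 - 2/3*γ35 + 43/15*γ36 - 31/4*γ45 - 473/120*γ46 - 52/15*γ56


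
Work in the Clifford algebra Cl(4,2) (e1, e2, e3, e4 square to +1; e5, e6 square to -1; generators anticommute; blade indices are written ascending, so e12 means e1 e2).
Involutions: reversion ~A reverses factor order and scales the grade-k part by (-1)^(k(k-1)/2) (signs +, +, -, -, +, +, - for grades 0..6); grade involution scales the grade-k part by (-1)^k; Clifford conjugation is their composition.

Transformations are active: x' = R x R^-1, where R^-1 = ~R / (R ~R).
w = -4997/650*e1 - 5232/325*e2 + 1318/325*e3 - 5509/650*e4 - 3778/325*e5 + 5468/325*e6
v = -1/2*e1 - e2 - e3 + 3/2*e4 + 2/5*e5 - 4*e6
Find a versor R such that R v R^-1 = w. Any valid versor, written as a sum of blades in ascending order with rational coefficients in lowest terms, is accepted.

Sketch: the shared square -583/50 makes R = v + w = -2661/325*e1 - 5557/325*e2 + 993/325*e3 - 2267/325*e4 - 3648/325*e5 + 4168/325*e6 the natural versor; its sandwich fixes that direction, negates (v - w)/2, and sends v to w.
Answer: -2661/325*e1 - 5557/325*e2 + 993/325*e3 - 2267/325*e4 - 3648/325*e5 + 4168/325*e6


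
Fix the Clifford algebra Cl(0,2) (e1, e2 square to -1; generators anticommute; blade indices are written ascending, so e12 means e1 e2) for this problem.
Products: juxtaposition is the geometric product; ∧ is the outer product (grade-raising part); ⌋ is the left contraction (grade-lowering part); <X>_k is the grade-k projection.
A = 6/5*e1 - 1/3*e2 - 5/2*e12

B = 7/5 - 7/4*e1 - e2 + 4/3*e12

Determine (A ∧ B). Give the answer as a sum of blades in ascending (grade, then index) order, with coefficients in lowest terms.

step 1: 42/25*e1 - 7/15*e2 - 317/60*e12
Answer: 42/25*e1 - 7/15*e2 - 317/60*e12
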